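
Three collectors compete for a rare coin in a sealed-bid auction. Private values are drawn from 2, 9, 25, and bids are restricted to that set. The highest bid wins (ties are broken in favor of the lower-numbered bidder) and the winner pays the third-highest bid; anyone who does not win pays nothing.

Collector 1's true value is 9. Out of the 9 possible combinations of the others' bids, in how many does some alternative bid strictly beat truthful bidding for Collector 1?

Others bid (2, 25): truth gives 0; bid 25 gives 7 > 0. Violating.
Others bid (25, 2): truth gives 0; bid 25 gives 7 > 0. Violating.
Others bid (2, 2): truth gives 7; no alternative beats it.
Others bid (2, 9): truth gives 7; no alternative beats it.
(Checking all 9 profiles: 2 have a profitable deviation, 7 do not.)

2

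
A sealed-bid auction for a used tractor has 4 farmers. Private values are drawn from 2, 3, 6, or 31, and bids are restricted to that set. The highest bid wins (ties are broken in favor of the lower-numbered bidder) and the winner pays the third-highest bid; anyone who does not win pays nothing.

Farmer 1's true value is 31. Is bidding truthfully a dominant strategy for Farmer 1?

Check each profile of the others' bids and compare truth against every alternative bid.
Others bid (2, 2, 31): truth gives 29, best alternative gives 0.
Others bid (2, 31, 2): truth gives 29, best alternative gives 0.
Others bid (31, 2, 2): truth gives 29, best alternative gives 0.
Others bid (2, 3, 31): truth gives 28, best alternative gives 0.
Others bid (2, 31, 3): truth gives 28, best alternative gives 0.
Others bid (3, 2, 31): truth gives 28, best alternative gives 0.
(Remaining 58 profiles checked similarly; truth is weakly best in each.)
In every case the truthful bid is at least as good as any alternative, so it is a dominant strategy.

Yes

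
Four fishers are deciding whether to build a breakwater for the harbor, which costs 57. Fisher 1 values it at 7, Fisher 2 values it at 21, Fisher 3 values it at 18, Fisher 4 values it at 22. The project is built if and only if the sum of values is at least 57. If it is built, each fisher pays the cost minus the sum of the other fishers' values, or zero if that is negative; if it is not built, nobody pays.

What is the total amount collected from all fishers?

28

Total value 68 ≥ cost 57, so it is built.
Fisher 1: others sum to 61; max(0, 57 - 61) = 0.
Fisher 2: others sum to 47; max(0, 57 - 47) = 10.
Fisher 3: others sum to 50; max(0, 57 - 50) = 7.
Fisher 4: others sum to 46; max(0, 57 - 46) = 11.
Total collected = 0 + 10 + 7 + 11 = 28.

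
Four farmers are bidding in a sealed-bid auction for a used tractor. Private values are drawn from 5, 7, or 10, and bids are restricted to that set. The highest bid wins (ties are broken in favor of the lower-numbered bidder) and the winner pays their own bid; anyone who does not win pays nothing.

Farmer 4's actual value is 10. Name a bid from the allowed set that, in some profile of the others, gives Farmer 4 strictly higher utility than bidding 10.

7

Suppose Farmer 1 bids 5, Farmer 2 bids 5 and Farmer 3 bids 5.
Bid 10: wins, pays 10, utility 10 - 10 = 0.
Bid 7: wins, pays 7, utility 10 - 7 = 3.
So bidding 7 beats truth here (3 > 0).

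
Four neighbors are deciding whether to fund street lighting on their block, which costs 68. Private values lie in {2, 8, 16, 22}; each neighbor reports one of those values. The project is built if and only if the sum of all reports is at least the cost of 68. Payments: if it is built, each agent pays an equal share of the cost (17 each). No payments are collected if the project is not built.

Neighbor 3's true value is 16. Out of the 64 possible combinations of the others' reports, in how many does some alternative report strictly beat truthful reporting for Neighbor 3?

9

Others report (8, 22, 22): truth gives -1; report 2 gives 0 > -1. Violating.
Others report (16, 16, 22): truth gives -1; report 2 gives 0 > -1. Violating.
Others report (16, 22, 16): truth gives -1; report 2 gives 0 > -1. Violating.
Others report (16, 22, 22): truth gives -1; report 2 gives 0 > -1. Violating.
Others report (2, 2, 2): truth gives 0; no alternative beats it.
Others report (2, 2, 8): truth gives 0; no alternative beats it.
(Checking all 64 profiles: 9 have a profitable deviation, 55 do not.)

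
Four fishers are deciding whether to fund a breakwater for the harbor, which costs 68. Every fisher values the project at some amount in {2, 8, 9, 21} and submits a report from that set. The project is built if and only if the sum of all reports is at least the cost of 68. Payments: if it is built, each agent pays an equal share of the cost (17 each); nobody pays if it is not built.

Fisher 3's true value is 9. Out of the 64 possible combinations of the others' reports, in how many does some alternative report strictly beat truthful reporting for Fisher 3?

1

Others report (21, 21, 21): truth gives -8; report 2 gives 0 > -8. Violating.
Others report (2, 2, 2): truth gives 0; no alternative beats it.
Others report (2, 2, 8): truth gives 0; no alternative beats it.
(Checking all 64 profiles: 1 has a profitable deviation, 63 do not.)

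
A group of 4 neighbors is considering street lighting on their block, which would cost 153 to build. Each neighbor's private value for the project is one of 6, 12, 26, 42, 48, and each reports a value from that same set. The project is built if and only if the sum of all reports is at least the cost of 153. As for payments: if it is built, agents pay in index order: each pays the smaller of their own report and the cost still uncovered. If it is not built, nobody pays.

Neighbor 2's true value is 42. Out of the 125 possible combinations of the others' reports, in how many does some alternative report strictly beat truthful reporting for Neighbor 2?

Others report (42, 42, 48): truth gives 0; report 26 gives 16 > 0. Violating.
Others report (42, 48, 42): truth gives 0; report 26 gives 16 > 0. Violating.
Others report (42, 48, 48): truth gives 0; report 26 gives 16 > 0. Violating.
Others report (48, 42, 42): truth gives 0; report 26 gives 16 > 0. Violating.
Others report (6, 6, 6): truth gives 0; no alternative beats it.
Others report (6, 6, 12): truth gives 0; no alternative beats it.
(Checking all 125 profiles: 7 have a profitable deviation, 118 do not.)

7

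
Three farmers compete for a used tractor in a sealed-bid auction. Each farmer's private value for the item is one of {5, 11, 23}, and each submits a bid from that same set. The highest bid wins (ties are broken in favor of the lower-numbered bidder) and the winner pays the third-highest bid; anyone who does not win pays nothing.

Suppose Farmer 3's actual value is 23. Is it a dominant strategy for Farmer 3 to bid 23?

Check each profile of the others' bids and compare truth against every alternative bid.
Others bid (5, 11): truth gives 18, best alternative gives 0.
Others bid (11, 5): truth gives 18, best alternative gives 0.
Others bid (11, 11): truth gives 12, best alternative gives 0.
Others bid (5, 5): truth gives 18, best alternative gives 18.
Others bid (5, 23): truth gives 0, best alternative gives 0.
Others bid (11, 23): truth gives 0, best alternative gives 0.
(Remaining 3 profiles checked similarly; truth is weakly best in each.)
In every case the truthful bid is at least as good as any alternative, so it is a dominant strategy.

Yes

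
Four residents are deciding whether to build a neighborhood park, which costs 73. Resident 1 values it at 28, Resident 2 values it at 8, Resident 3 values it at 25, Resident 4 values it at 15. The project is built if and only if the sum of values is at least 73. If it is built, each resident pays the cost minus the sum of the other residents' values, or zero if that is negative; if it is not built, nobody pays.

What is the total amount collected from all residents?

Total value 76 ≥ cost 73, so it is built.
Resident 1: others sum to 48; max(0, 73 - 48) = 25.
Resident 2: others sum to 68; max(0, 73 - 68) = 5.
Resident 3: others sum to 51; max(0, 73 - 51) = 22.
Resident 4: others sum to 61; max(0, 73 - 61) = 12.
Total collected = 25 + 5 + 22 + 12 = 64.

64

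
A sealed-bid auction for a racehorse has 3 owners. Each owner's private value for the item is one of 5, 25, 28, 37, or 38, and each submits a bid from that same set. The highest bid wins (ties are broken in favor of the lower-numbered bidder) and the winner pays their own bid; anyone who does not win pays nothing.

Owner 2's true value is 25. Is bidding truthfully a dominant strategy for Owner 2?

Check each profile of the others' bids and compare truth against every alternative bid.
Others bid (5, 5): truth gives 0, best alternative gives 0.
Others bid (5, 25): truth gives 0, best alternative gives 0.
Others bid (5, 28): truth gives 0, best alternative gives 0.
Others bid (5, 37): truth gives 0, best alternative gives 0.
Others bid (5, 38): truth gives 0, best alternative gives 0.
Others bid (25, 5): truth gives 0, best alternative gives 0.
(Remaining 19 profiles checked similarly; truth is weakly best in each.)
In every case the truthful bid is at least as good as any alternative, so it is a dominant strategy.

Yes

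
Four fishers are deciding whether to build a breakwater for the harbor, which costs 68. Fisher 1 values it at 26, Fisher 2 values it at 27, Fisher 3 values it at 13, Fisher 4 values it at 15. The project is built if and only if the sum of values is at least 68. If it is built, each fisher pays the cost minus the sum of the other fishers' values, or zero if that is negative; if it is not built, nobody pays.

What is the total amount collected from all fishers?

29

Total value 81 ≥ cost 68, so it is built.
Fisher 1: others sum to 55; max(0, 68 - 55) = 13.
Fisher 2: others sum to 54; max(0, 68 - 54) = 14.
Fisher 3: others sum to 68; max(0, 68 - 68) = 0.
Fisher 4: others sum to 66; max(0, 68 - 66) = 2.
Total collected = 13 + 14 + 0 + 2 = 29.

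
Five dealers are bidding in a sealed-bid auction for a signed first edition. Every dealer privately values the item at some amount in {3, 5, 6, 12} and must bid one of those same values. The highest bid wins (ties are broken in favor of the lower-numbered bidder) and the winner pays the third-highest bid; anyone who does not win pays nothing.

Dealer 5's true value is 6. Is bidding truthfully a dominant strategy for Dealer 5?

Consider the case where Dealer 1 bids 3, Dealer 2 bids 3, Dealer 3 bids 3 and Dealer 4 bids 6.
Truthful bid 6: loses, pays 0, utility 0.
Bid 12 instead: wins, pays 3, utility 6 - 3 = 3.
Since 3 > 0, bidding 12 is strictly better here, so truthful bidding is not dominant.

No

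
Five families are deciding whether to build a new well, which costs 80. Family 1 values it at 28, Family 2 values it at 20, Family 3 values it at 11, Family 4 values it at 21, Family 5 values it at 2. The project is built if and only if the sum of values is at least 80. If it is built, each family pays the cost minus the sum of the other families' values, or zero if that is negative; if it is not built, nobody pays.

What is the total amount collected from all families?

Total value 82 ≥ cost 80, so it is built.
Family 1: others sum to 54; max(0, 80 - 54) = 26.
Family 2: others sum to 62; max(0, 80 - 62) = 18.
Family 3: others sum to 71; max(0, 80 - 71) = 9.
Family 4: others sum to 61; max(0, 80 - 61) = 19.
Family 5: others sum to 80; max(0, 80 - 80) = 0.
Total collected = 26 + 18 + 9 + 19 + 0 = 72.

72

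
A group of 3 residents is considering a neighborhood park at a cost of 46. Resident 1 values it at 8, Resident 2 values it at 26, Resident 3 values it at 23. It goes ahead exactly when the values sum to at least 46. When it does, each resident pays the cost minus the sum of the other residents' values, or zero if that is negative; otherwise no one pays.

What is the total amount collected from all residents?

27

Total value 57 ≥ cost 46, so it is built.
Resident 1: others sum to 49; max(0, 46 - 49) = 0.
Resident 2: others sum to 31; max(0, 46 - 31) = 15.
Resident 3: others sum to 34; max(0, 46 - 34) = 12.
Total collected = 0 + 15 + 12 = 27.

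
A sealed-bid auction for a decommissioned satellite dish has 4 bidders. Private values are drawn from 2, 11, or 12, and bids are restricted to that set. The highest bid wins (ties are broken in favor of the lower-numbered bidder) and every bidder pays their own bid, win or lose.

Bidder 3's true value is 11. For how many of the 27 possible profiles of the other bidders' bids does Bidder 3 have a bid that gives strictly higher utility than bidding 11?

Others bid (2, 2, 12): truth gives -11; bid 12 gives -1 > -11. Violating.
Others bid (2, 11, 2): truth gives -11; bid 12 gives -1 > -11. Violating.
Others bid (2, 11, 11): truth gives -11; bid 12 gives -1 > -11. Violating.
Others bid (2, 11, 12): truth gives -11; bid 12 gives -1 > -11. Violating.
Others bid (2, 2, 2): truth gives 0; no alternative beats it.
Others bid (2, 2, 11): truth gives 0; no alternative beats it.
(Checking all 27 profiles: 25 have a profitable deviation, 2 do not.)

25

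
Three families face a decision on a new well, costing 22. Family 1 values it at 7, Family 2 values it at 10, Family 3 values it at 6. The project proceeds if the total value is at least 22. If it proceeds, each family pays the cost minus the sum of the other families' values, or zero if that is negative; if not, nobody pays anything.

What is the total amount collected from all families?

Total value 23 ≥ cost 22, so it is built.
Family 1: others sum to 16; max(0, 22 - 16) = 6.
Family 2: others sum to 13; max(0, 22 - 13) = 9.
Family 3: others sum to 17; max(0, 22 - 17) = 5.
Total collected = 6 + 9 + 5 = 20.

20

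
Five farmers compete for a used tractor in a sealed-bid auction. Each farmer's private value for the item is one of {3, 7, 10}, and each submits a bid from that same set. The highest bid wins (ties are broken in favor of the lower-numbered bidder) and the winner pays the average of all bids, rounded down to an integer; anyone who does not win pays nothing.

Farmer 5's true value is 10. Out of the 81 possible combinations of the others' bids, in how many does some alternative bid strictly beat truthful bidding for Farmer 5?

1

Others bid (3, 3, 3, 3): truth gives 6; bid 7 gives 7 > 6. Violating.
Others bid (3, 3, 3, 7): truth gives 5; no alternative beats it.
Others bid (3, 3, 3, 10): truth gives 0; no alternative beats it.
(Checking all 81 profiles: 1 has a profitable deviation, 80 do not.)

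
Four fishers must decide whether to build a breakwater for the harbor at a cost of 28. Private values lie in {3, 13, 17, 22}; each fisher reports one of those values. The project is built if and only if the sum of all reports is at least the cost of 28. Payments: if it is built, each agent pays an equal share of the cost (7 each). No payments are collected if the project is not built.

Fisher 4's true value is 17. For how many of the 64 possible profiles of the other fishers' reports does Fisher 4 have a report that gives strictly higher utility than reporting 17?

1

Others report (3, 3, 3): truth gives 0; report 22 gives 10 > 0. Violating.
Others report (3, 3, 13): truth gives 10; no alternative beats it.
Others report (3, 3, 17): truth gives 10; no alternative beats it.
(Checking all 64 profiles: 1 has a profitable deviation, 63 do not.)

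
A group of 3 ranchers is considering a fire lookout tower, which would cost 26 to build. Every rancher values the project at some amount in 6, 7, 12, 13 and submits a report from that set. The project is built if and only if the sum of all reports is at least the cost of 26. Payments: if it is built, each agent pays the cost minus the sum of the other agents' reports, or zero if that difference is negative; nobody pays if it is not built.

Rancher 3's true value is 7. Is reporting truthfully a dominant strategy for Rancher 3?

Check each profile of the others' reports and compare truth against every alternative report.
Others report (13, 13): truth gives 7, best alternative gives 7.
Others report (12, 13): truth gives 6, best alternative gives 6.
Others report (13, 12): truth gives 6, best alternative gives 6.
Others report (12, 12): truth gives 5, best alternative gives 5.
Others report (7, 13): truth gives 1, best alternative gives 1.
Others report (13, 7): truth gives 1, best alternative gives 1.
(Remaining 10 profiles checked similarly; truth is weakly best in each.)
In every case the truthful report is at least as good as any alternative, so it is a dominant strategy.

Yes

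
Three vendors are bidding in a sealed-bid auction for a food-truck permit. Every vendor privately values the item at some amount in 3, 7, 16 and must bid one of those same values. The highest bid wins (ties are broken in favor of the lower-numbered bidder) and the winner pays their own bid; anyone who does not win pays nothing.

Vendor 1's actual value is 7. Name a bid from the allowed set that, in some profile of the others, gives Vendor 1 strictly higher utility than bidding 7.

3

Suppose Vendor 2 bids 3 and Vendor 3 bids 3.
Bid 7: wins, pays 7, utility 7 - 7 = 0.
Bid 3: wins, pays 3, utility 7 - 3 = 4.
So bidding 3 beats truth here (4 > 0).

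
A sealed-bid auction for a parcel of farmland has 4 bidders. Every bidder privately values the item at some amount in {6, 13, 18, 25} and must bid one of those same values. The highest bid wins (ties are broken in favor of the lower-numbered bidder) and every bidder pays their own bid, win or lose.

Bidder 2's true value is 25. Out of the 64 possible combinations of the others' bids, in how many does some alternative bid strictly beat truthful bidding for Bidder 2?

34

Others bid (6, 6, 6): truth gives 0; bid 13 gives 12 > 0. Violating.
Others bid (6, 6, 13): truth gives 0; bid 13 gives 12 > 0. Violating.
Others bid (6, 6, 18): truth gives 0; bid 18 gives 7 > 0. Violating.
Others bid (6, 13, 6): truth gives 0; bid 13 gives 12 > 0. Violating.
Others bid (6, 6, 25): truth gives 0; no alternative beats it.
Others bid (6, 13, 25): truth gives 0; no alternative beats it.
(Checking all 64 profiles: 34 have a profitable deviation, 30 do not.)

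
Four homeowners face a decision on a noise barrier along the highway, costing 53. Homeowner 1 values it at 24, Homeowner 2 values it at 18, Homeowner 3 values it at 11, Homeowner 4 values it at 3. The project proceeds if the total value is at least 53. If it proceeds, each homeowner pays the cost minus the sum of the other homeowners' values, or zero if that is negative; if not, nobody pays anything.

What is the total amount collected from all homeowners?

Total value 56 ≥ cost 53, so it is built.
Homeowner 1: others sum to 32; max(0, 53 - 32) = 21.
Homeowner 2: others sum to 38; max(0, 53 - 38) = 15.
Homeowner 3: others sum to 45; max(0, 53 - 45) = 8.
Homeowner 4: others sum to 53; max(0, 53 - 53) = 0.
Total collected = 21 + 15 + 8 + 0 = 44.

44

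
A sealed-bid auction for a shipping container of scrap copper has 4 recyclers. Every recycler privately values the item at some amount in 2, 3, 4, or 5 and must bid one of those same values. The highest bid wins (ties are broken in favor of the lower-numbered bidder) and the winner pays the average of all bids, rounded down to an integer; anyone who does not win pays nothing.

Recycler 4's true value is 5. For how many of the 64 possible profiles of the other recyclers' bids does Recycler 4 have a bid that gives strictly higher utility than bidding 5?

Others bid (2, 2, 3): truth gives 2; bid 4 gives 3 > 2. Violating.
Others bid (2, 3, 2): truth gives 2; bid 4 gives 3 > 2. Violating.
Others bid (3, 2, 2): truth gives 2; bid 4 gives 3 > 2. Violating.
Others bid (2, 2, 2): truth gives 3; no alternative beats it.
Others bid (2, 2, 4): truth gives 2; no alternative beats it.
(Checking all 64 profiles: 3 have a profitable deviation, 61 do not.)

3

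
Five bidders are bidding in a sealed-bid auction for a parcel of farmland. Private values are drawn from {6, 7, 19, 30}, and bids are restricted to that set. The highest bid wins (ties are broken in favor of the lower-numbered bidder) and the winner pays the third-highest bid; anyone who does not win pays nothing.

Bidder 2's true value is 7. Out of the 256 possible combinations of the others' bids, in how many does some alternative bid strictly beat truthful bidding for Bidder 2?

8

Others bid (6, 6, 6, 19): truth gives 0; bid 19 gives 1 > 0. Violating.
Others bid (6, 6, 6, 30): truth gives 0; bid 30 gives 1 > 0. Violating.
Others bid (6, 6, 19, 6): truth gives 0; bid 19 gives 1 > 0. Violating.
Others bid (6, 6, 30, 6): truth gives 0; bid 30 gives 1 > 0. Violating.
Others bid (6, 6, 6, 6): truth gives 1; no alternative beats it.
Others bid (6, 6, 6, 7): truth gives 1; no alternative beats it.
(Checking all 256 profiles: 8 have a profitable deviation, 248 do not.)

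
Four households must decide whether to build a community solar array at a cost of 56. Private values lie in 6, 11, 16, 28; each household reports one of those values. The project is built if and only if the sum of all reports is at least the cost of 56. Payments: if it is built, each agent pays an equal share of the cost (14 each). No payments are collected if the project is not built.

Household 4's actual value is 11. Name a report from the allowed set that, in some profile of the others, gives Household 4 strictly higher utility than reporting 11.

Suppose Household 1 reports 6, Household 2 reports 11 and Household 3 reports 28.
Report 11: project built, pays 14, utility 11 - 14 = -3.
Report 6: project not built, utility 0.
So reporting 6 beats truth here (0 > -3).

6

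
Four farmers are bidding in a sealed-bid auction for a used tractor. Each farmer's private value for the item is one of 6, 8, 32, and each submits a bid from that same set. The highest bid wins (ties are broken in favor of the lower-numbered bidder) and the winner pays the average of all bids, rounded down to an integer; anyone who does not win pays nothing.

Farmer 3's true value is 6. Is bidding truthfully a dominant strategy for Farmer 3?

Check each profile of the others' bids and compare truth against every alternative bid.
Others bid (6, 6, 8): truth gives 0, best alternative gives -1.
Others bid (6, 6, 6): truth gives 0, best alternative gives 0.
Others bid (6, 6, 32): truth gives 0, best alternative gives 0.
Others bid (6, 8, 6): truth gives 0, best alternative gives 0.
Others bid (6, 8, 8): truth gives 0, best alternative gives 0.
Others bid (6, 8, 32): truth gives 0, best alternative gives 0.
(Remaining 21 profiles checked similarly; truth is weakly best in each.)
In every case the truthful bid is at least as good as any alternative, so it is a dominant strategy.

Yes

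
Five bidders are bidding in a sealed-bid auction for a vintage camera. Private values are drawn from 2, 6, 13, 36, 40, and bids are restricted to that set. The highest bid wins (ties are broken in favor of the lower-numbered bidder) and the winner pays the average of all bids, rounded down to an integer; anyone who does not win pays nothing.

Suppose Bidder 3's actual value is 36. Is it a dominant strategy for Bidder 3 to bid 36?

No

Consider the case where Bidder 1 bids 2, Bidder 2 bids 2, Bidder 4 bids 2 and Bidder 5 bids 2.
Truthful bid 36: wins, pays 8, utility 36 - 8 = 28.
Bid 6 instead: wins, pays 2, utility 36 - 2 = 34.
Since 34 > 28, bidding 6 is strictly better here, so truthful bidding is not dominant.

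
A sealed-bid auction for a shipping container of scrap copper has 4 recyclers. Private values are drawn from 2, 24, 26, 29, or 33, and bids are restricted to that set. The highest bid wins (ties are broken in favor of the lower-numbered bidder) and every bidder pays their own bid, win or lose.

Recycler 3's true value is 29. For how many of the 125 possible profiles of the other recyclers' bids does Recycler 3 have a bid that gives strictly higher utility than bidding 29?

Others bid (2, 2, 2): truth gives 0; bid 24 gives 5 > 0. Violating.
Others bid (2, 2, 24): truth gives 0; bid 24 gives 5 > 0. Violating.
Others bid (2, 2, 26): truth gives 0; bid 26 gives 3 > 0. Violating.
Others bid (2, 2, 33): truth gives -29; bid 2 gives -2 > -29. Violating.
Others bid (2, 2, 29): truth gives 0; no alternative beats it.
Others bid (2, 24, 29): truth gives 0; no alternative beats it.
(Checking all 125 profiles: 101 have a profitable deviation, 24 do not.)

101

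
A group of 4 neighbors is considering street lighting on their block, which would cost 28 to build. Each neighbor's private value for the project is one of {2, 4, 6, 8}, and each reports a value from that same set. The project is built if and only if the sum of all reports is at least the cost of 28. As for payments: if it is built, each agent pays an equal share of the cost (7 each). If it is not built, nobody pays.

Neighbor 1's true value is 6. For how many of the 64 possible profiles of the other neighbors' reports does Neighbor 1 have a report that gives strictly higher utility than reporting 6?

4

Others report (6, 8, 8): truth gives -1; report 2 gives 0 > -1. Violating.
Others report (8, 6, 8): truth gives -1; report 2 gives 0 > -1. Violating.
Others report (8, 8, 6): truth gives -1; report 2 gives 0 > -1. Violating.
Others report (8, 8, 8): truth gives -1; report 2 gives 0 > -1. Violating.
Others report (2, 2, 2): truth gives 0; no alternative beats it.
Others report (2, 2, 4): truth gives 0; no alternative beats it.
(Checking all 64 profiles: 4 have a profitable deviation, 60 do not.)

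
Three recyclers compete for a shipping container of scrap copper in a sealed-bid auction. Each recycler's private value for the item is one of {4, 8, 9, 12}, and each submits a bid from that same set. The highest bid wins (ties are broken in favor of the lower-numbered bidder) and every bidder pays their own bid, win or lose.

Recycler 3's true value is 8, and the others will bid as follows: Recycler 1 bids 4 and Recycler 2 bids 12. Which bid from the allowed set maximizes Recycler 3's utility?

4

Bid 4: loses but pays 4, utility -4.
Bid 8: loses but pays 8, utility -8.
Bid 9: loses but pays 9, utility -9.
Bid 12: loses but pays 12, utility -12.
The best choice is 4 with utility -4.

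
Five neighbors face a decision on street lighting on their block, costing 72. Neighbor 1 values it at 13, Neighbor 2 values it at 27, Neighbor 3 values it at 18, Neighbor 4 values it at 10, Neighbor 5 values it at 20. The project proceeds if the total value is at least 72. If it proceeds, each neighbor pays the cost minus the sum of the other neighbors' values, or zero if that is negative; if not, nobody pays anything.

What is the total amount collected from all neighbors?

17

Total value 88 ≥ cost 72, so it is built.
Neighbor 1: others sum to 75; max(0, 72 - 75) = 0.
Neighbor 2: others sum to 61; max(0, 72 - 61) = 11.
Neighbor 3: others sum to 70; max(0, 72 - 70) = 2.
Neighbor 4: others sum to 78; max(0, 72 - 78) = 0.
Neighbor 5: others sum to 68; max(0, 72 - 68) = 4.
Total collected = 0 + 11 + 2 + 0 + 4 = 17.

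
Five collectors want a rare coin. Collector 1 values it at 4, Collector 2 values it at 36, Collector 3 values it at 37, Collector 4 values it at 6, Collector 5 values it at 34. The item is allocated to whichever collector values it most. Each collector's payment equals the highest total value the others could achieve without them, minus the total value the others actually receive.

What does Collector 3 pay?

Collector 3 has the highest value and receives the item.
Without Collector 3, the item would go to the next-highest value, 36, so the others could achieve 36.
With Collector 3 present and winning, the others receive nothing, so their total is 0.
Payment = 36 - 0 = 36.

36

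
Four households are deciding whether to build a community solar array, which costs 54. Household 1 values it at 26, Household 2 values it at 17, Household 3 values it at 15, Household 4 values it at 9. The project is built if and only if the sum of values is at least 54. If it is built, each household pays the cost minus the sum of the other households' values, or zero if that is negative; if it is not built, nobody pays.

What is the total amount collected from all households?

19

Total value 67 ≥ cost 54, so it is built.
Household 1: others sum to 41; max(0, 54 - 41) = 13.
Household 2: others sum to 50; max(0, 54 - 50) = 4.
Household 3: others sum to 52; max(0, 54 - 52) = 2.
Household 4: others sum to 58; max(0, 54 - 58) = 0.
Total collected = 13 + 4 + 2 + 0 = 19.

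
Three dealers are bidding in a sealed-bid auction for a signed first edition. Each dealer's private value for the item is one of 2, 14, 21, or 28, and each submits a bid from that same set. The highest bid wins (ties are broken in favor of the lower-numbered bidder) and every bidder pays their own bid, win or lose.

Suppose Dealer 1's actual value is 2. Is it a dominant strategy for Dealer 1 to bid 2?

Yes

Check each profile of the others' bids and compare truth against every alternative bid.
Others bid (2, 2): truth gives 0, best alternative gives -12.
Others bid (2, 21): truth gives -2, best alternative gives -14.
Others bid (2, 28): truth gives -2, best alternative gives -14.
Others bid (14, 21): truth gives -2, best alternative gives -14.
Others bid (14, 28): truth gives -2, best alternative gives -14.
Others bid (21, 2): truth gives -2, best alternative gives -14.
(Remaining 10 profiles checked similarly; truth is weakly best in each.)
In every case the truthful bid is at least as good as any alternative, so it is a dominant strategy.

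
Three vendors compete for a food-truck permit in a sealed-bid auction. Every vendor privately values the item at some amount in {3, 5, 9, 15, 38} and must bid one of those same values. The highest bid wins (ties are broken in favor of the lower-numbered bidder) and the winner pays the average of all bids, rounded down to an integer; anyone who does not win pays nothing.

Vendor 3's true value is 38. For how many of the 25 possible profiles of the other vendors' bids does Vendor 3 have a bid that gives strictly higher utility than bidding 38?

Others bid (3, 3): truth gives 24; bid 5 gives 35 > 24. Violating.
Others bid (3, 5): truth gives 23; bid 9 gives 33 > 23. Violating.
Others bid (3, 9): truth gives 22; bid 15 gives 29 > 22. Violating.
Others bid (5, 3): truth gives 23; bid 9 gives 33 > 23. Violating.
Others bid (3, 15): truth gives 20; no alternative beats it.
Others bid (3, 38): truth gives 0; no alternative beats it.
(Checking all 25 profiles: 9 have a profitable deviation, 16 do not.)

9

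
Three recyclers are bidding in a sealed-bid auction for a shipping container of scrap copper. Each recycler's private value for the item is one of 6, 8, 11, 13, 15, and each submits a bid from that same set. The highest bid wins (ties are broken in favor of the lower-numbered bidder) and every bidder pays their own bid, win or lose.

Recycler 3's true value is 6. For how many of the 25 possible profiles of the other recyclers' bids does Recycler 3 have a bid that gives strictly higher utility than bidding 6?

Others bid (6, 6): truth gives -6; bid 8 gives -2 > -6. Violating.
Others bid (6, 8): truth gives -6; bid 11 gives -5 > -6. Violating.
Others bid (8, 6): truth gives -6; bid 11 gives -5 > -6. Violating.
Others bid (8, 8): truth gives -6; bid 11 gives -5 > -6. Violating.
Others bid (6, 11): truth gives -6; no alternative beats it.
Others bid (6, 13): truth gives -6; no alternative beats it.
(Checking all 25 profiles: 4 have a profitable deviation, 21 do not.)

4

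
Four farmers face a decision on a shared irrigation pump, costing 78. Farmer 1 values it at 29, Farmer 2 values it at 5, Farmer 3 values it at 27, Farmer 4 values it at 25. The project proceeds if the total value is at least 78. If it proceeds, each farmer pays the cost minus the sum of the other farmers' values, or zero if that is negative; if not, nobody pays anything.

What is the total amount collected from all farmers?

57

Total value 86 ≥ cost 78, so it is built.
Farmer 1: others sum to 57; max(0, 78 - 57) = 21.
Farmer 2: others sum to 81; max(0, 78 - 81) = 0.
Farmer 3: others sum to 59; max(0, 78 - 59) = 19.
Farmer 4: others sum to 61; max(0, 78 - 61) = 17.
Total collected = 21 + 0 + 19 + 17 = 57.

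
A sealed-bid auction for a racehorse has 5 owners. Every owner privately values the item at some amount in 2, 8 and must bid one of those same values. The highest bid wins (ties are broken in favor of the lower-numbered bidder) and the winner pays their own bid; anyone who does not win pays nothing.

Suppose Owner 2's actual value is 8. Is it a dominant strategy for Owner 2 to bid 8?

Check each profile of the others' bids and compare truth against every alternative bid.
Others bid (2, 2, 2, 2): truth gives 0, best alternative gives 0.
Others bid (2, 2, 2, 8): truth gives 0, best alternative gives 0.
Others bid (2, 2, 8, 2): truth gives 0, best alternative gives 0.
Others bid (2, 2, 8, 8): truth gives 0, best alternative gives 0.
Others bid (2, 8, 2, 2): truth gives 0, best alternative gives 0.
Others bid (2, 8, 2, 8): truth gives 0, best alternative gives 0.
(Remaining 10 profiles checked similarly; truth is weakly best in each.)
In every case the truthful bid is at least as good as any alternative, so it is a dominant strategy.

Yes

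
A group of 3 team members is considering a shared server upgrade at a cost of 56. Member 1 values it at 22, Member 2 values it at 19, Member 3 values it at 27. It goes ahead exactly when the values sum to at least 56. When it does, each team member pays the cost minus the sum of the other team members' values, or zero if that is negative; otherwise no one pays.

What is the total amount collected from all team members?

Total value 68 ≥ cost 56, so it is built.
Member 1: others sum to 46; max(0, 56 - 46) = 10.
Member 2: others sum to 49; max(0, 56 - 49) = 7.
Member 3: others sum to 41; max(0, 56 - 41) = 15.
Total collected = 10 + 7 + 15 = 32.

32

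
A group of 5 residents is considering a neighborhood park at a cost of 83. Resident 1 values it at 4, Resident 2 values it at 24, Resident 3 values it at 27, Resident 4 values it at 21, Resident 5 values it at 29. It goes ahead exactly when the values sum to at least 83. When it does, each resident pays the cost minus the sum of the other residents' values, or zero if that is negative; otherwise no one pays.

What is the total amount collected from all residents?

Total value 105 ≥ cost 83, so it is built.
Resident 1: others sum to 101; max(0, 83 - 101) = 0.
Resident 2: others sum to 81; max(0, 83 - 81) = 2.
Resident 3: others sum to 78; max(0, 83 - 78) = 5.
Resident 4: others sum to 84; max(0, 83 - 84) = 0.
Resident 5: others sum to 76; max(0, 83 - 76) = 7.
Total collected = 0 + 2 + 5 + 0 + 7 = 14.

14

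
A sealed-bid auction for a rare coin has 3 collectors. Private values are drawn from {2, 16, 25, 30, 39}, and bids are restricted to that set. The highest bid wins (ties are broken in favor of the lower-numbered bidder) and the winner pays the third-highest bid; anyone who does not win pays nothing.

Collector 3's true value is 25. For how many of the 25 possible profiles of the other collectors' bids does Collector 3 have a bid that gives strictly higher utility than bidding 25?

8

Others bid (2, 25): truth gives 0; bid 30 gives 23 > 0. Violating.
Others bid (2, 30): truth gives 0; bid 39 gives 23 > 0. Violating.
Others bid (16, 25): truth gives 0; bid 30 gives 9 > 0. Violating.
Others bid (16, 30): truth gives 0; bid 39 gives 9 > 0. Violating.
Others bid (2, 2): truth gives 23; no alternative beats it.
Others bid (2, 16): truth gives 23; no alternative beats it.
(Checking all 25 profiles: 8 have a profitable deviation, 17 do not.)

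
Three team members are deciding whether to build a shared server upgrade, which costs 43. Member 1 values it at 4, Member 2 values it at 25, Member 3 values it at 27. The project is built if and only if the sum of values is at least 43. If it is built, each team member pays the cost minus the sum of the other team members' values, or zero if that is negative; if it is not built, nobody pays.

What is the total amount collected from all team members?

Total value 56 ≥ cost 43, so it is built.
Member 1: others sum to 52; max(0, 43 - 52) = 0.
Member 2: others sum to 31; max(0, 43 - 31) = 12.
Member 3: others sum to 29; max(0, 43 - 29) = 14.
Total collected = 0 + 12 + 14 = 26.

26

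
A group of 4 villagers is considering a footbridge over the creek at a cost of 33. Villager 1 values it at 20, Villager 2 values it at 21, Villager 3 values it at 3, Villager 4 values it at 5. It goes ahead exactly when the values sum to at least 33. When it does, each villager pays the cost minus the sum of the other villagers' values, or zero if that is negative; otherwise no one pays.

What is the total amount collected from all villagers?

9

Total value 49 ≥ cost 33, so it is built.
Villager 1: others sum to 29; max(0, 33 - 29) = 4.
Villager 2: others sum to 28; max(0, 33 - 28) = 5.
Villager 3: others sum to 46; max(0, 33 - 46) = 0.
Villager 4: others sum to 44; max(0, 33 - 44) = 0.
Total collected = 4 + 5 + 0 + 0 = 9.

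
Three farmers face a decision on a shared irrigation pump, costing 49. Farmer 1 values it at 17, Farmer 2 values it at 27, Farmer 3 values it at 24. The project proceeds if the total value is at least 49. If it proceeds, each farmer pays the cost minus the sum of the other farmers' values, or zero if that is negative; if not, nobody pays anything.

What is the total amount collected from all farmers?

13

Total value 68 ≥ cost 49, so it is built.
Farmer 1: others sum to 51; max(0, 49 - 51) = 0.
Farmer 2: others sum to 41; max(0, 49 - 41) = 8.
Farmer 3: others sum to 44; max(0, 49 - 44) = 5.
Total collected = 0 + 8 + 5 = 13.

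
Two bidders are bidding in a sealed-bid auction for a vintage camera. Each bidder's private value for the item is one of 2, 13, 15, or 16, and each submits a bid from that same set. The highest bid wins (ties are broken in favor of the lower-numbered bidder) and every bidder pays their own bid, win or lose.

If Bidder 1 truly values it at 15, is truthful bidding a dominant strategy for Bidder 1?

Consider the case where Bidder 2 bids 2.
Truthful bid 15: wins, pays 15, utility 15 - 15 = 0.
Bid 2 instead: wins, pays 2, utility 15 - 2 = 13.
Since 13 > 0, bidding 2 is strictly better here, so truthful bidding is not dominant.

No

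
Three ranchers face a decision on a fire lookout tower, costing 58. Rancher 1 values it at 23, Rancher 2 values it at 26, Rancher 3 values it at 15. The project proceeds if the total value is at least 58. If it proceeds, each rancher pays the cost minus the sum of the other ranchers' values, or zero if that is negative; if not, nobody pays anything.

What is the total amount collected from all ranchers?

46

Total value 64 ≥ cost 58, so it is built.
Rancher 1: others sum to 41; max(0, 58 - 41) = 17.
Rancher 2: others sum to 38; max(0, 58 - 38) = 20.
Rancher 3: others sum to 49; max(0, 58 - 49) = 9.
Total collected = 17 + 20 + 9 = 46.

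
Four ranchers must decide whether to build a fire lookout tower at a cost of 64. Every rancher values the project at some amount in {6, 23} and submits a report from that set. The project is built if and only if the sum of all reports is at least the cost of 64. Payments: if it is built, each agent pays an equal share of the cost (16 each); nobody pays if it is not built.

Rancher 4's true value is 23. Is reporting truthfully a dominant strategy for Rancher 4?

Yes

Check each profile of the others' reports and compare truth against every alternative report.
Others report (6, 23, 23): truth gives 7, best alternative gives 0.
Others report (23, 6, 23): truth gives 7, best alternative gives 0.
Others report (23, 23, 6): truth gives 7, best alternative gives 0.
Others report (23, 23, 23): truth gives 7, best alternative gives 7.
Others report (6, 6, 6): truth gives 0, best alternative gives 0.
Others report (6, 6, 23): truth gives 0, best alternative gives 0.
(Remaining 2 profiles checked similarly; truth is weakly best in each.)
In every case the truthful report is at least as good as any alternative, so it is a dominant strategy.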